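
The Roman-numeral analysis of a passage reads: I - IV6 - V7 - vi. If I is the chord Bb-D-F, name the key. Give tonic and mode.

The chord Bb is a major triad rooted on Bb; its label is I.
If Bb is scale degree 1 and the mode makes that degree carry a major triad, the tonic is Bb and the mode is major.

Bb major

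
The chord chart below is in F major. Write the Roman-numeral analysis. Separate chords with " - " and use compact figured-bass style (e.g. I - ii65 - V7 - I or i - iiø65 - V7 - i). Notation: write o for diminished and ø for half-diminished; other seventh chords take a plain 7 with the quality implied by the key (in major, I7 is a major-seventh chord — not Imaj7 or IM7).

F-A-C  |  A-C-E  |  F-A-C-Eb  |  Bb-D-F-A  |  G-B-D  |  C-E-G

I - iii - V7/IV - IV7 - V/V - V

F-A-C has root F, degree 1 in F major, so I.
A-C-E: root A is the mediant; minor triad there is iii.
F-A-C-Eb: chromatic; F is V of IV, so V7/IV.
Bb-D-F-A has root Bb, degree 4 in F major, so IV7.
G-B-D is the secondary dominant of V (major triad on G): V/V.
C-E-G: root C is the dominant; major triad there is V.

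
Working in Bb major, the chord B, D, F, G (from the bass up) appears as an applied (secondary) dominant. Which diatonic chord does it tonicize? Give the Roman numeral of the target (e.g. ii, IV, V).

ii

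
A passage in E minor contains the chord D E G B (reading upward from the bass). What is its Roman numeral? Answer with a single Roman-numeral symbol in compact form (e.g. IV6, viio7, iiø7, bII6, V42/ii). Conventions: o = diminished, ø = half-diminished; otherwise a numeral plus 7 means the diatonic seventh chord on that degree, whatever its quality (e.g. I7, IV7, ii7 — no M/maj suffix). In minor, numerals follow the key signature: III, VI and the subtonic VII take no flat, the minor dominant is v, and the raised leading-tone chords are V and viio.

Stacked in thirds the chord is E-G-B-D: a minor seventh chord on E.
In E minor, E is the tonic; the diatonic minor seventh chord there is i7.
With D in the bass the chord is in third inversion, so the figured bass is 42.

i42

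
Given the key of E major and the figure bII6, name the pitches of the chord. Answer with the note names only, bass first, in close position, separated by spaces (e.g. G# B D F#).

A C F

Scale degree 2 in E major is F#; lowering it a half step gives F. bII6 is the Neapolitan sixth — a major triad on the lowered second degree, here in its customary first inversion.
So the chord is F-A-C, a major triad.
The figured bass 6 indicates first inversion, placing the third (A) in the bass: A-C-F.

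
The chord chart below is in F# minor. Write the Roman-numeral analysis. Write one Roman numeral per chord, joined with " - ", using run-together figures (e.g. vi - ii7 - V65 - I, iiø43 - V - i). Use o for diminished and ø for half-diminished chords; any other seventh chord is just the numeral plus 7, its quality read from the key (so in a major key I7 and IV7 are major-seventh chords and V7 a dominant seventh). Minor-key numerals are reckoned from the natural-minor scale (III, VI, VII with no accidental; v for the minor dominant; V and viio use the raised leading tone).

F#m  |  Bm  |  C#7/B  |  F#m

i - iv - V42 - i

F#m has root F#, degree 1 in F# minor, so i.
Bm has root B, degree 4 in F# minor, so iv.
C#7/B: dominant seventh chord on C# = scale degree 5 → V42.
F#m has root F#, degree 1 in F# minor, so i.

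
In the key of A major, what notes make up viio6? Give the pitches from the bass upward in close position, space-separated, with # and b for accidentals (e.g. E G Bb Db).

B D G#

In A major, the seventh degree is G#, and the diatonic chord built there is a diminished triad.
Stacking thirds from G# gives G#-B-D.
The figured bass 6 indicates first inversion, placing the third (B) in the bass: B-D-G#.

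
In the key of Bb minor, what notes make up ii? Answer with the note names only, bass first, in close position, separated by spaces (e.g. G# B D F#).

ii is the minor supertonic, borrowed from the parallel major (the Dorian ii). In Bb minor that root is C.
So the chord is C-Eb-G, a minor triad.

C Eb G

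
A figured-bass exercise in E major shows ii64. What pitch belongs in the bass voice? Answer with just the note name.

C#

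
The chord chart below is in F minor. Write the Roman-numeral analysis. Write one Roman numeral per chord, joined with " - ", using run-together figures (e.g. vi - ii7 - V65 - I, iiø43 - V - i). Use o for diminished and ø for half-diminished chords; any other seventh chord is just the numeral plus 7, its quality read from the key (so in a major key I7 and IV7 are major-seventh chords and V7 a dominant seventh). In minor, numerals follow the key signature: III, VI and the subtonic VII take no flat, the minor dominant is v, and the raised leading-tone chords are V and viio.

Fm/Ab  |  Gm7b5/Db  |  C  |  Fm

Fm/Ab: root F is the tonic; minor triad there is i6.
Gm7b5/Db: half-diminished seventh chord on G = scale degree 2 → iiø43.
C: major triad on C = scale degree 5 → V.
Fm: minor triad on F = scale degree 1 → i.

i6 - iiø43 - V - i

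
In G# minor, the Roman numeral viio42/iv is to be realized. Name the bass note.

The applied chord viio42/iv is rooted on B#: B#-D#-F#-A.
The figure 42 means third inversion — the seventh is in the bass.

A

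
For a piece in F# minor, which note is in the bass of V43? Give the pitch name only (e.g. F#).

V in F# minor has root C#; the chord is C#-E#-G#-B.
The figure 43 means second inversion — the fifth is in the bass.

G#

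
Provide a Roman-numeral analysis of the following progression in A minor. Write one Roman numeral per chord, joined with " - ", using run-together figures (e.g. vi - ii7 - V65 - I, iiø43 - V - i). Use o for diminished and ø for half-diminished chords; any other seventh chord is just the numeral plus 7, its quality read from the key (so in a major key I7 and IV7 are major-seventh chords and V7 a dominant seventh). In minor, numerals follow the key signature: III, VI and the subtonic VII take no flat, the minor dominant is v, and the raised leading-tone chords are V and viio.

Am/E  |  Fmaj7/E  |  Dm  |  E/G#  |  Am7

Am/E: minor triad on A = scale degree 1 → i64.
Fmaj7/E has root F, degree 6 in A minor, so VI42.
Dm: minor triad on D = scale degree 4 → iv.
E/G#: root E is the dominant; major triad there is V6.
Am7: minor seventh chord on A = scale degree 1 → i7.

i64 - VI42 - iv - V6 - i7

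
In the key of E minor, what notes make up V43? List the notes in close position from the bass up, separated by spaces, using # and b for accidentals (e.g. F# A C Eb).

F# A B D#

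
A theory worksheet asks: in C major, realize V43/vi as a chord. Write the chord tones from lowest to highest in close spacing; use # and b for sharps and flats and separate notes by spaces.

The slash means an applied dominant: we want the dominant of vi. In C major, vi is A minor, and its dominant is built on E.
Building a dominant seventh chord on E gives E-G#-B-D.
With the 43 figure the chord is in second inversion; from the bass B upward in close position it reads B-D-E-G#.

B D E G#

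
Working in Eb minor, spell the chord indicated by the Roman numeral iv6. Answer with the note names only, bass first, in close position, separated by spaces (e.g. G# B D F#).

Cb Eb Ab

The numeral's case and figure indicate a minor triad. In Eb minor its root, scale degree 4, is Ab.
That chord is spelled Ab-Cb-Eb.
The figured bass 6 indicates first inversion, placing the third (Cb) in the bass: Cb-Eb-Ab.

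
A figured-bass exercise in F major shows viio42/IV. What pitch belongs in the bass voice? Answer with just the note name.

Gb

The applied chord viio42/IV is rooted on A: A-C-Eb-Gb.
The figure 42 means third inversion — the seventh is in the bass.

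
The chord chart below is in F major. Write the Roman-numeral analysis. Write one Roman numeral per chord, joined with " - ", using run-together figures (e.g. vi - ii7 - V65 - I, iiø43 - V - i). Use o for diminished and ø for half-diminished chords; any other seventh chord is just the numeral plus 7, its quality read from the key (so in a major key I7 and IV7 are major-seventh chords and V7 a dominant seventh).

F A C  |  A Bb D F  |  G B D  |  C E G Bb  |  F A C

I - IV42 - V/V - V7 - I

F-A-C: root F is the tonic; major triad there is I.
A-Bb-D-F: major seventh chord on Bb = scale degree 4 → IV42.
G-B-D is the secondary dominant of V (major triad on G): V/V.
C-E-G-Bb has root C, degree 5 in F major, so V7.
F-A-C: root F is the tonic; major triad there is I.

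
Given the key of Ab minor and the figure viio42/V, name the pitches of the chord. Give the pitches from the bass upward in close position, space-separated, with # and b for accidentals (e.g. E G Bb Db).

The slash marks an applied leading-tone chord: viio of V. In Ab minor, V is Eb, so the leading tone to it is D, a half step below.
Building a fully diminished seventh chord on D gives D-F-Ab-Cb.
With the 42 figure the chord is in third inversion; from the bass Cb upward in close position it reads Cb-D-F-Ab.

Cb D F Ab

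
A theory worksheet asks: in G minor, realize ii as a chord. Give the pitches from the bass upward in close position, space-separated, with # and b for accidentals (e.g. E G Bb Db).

A C E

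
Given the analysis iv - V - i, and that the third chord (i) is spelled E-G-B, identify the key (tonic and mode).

E minor

The anchor chord is a minor triad on E, labeled i.
If E is scale degree 1 and the mode makes that degree carry a minor triad, the tonic is E and the mode is minor.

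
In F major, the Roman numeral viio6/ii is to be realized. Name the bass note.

A

The applied chord viio6/ii is rooted on F#: F#-A-C.
The figure 6 means first inversion — the third is in the bass.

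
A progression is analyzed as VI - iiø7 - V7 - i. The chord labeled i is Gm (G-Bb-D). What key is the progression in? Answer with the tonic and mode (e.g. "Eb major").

The anchor chord is a minor triad on G, labeled i.
If G is scale degree 1 and the mode makes that degree carry a minor triad, the tonic is G and the mode is minor.

G minor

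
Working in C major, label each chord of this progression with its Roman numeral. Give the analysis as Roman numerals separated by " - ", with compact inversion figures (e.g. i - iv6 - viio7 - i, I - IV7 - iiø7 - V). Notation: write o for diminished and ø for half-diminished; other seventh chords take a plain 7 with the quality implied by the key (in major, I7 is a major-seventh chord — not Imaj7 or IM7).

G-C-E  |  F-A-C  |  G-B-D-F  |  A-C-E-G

I64 - IV - V7 - vi7

G-C-E has root C, degree 1 in C major, so I64.
F-A-C has root F, degree 4 in C major, so IV.
G-B-D-F: dominant seventh chord on G = scale degree 5 → V7.
A-C-E-G has root A, degree 6 in C major, so vi7.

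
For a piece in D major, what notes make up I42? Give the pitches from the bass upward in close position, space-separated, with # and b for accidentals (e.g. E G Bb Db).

In D major, scale degree 1 is D, and the diatonic chord built there is a major seventh chord.
Stacking thirds from D gives D-F#-A-C#.
The figured bass 42 indicates third inversion, placing the seventh (C#) in the bass: C#-D-F#-A.

C# D F# A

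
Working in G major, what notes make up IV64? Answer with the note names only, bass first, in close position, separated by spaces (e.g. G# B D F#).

G C E

The numeral's case and figure indicate a major triad. In G major its root, scale degree 4, is C.
That chord is spelled C-E-G.
With the 64 figure the chord is in second inversion; from the bass G upward in close position it reads G-C-E.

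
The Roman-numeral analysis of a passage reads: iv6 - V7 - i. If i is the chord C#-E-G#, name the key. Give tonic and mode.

i is given as C#-E-G# — a minor triad with root C#.
If C# is scale degree 1 and the mode makes that degree carry a minor triad, the tonic is C# and the mode is minor.

C# minor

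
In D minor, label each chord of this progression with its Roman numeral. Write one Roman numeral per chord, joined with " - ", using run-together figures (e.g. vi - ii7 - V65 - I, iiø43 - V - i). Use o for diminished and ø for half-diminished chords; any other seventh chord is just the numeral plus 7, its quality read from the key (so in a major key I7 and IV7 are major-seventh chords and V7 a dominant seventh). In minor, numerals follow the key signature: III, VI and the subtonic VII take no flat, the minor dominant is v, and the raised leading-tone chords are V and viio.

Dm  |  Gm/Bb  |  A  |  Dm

i - iv6 - V - i

Dm has root D, degree 1 in D minor, so i.
Gm/Bb: root G is the subdominant; minor triad there is iv6.
A has root A, degree 5 in D minor, so V.
Dm: root D is the tonic; minor triad there is i.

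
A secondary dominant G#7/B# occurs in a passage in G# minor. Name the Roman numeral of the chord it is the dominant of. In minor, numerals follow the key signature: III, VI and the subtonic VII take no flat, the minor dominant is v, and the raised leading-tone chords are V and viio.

The chord is a dominant seventh chord on G#.
A dominant resolves down a perfect fifth: G# → C#. In G# minor, C# is scale degree 4, i.e. iv.

iv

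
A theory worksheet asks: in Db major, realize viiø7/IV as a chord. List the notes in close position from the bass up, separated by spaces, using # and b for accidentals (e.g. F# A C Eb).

F Ab Cb Eb

viiø7/IV is a secondary leading-tone chord. The target IV is Gb in Db major; the applied chord is rooted a semitone below, on F.
Building a half-diminished seventh chord on F gives F-Ab-Cb-Eb.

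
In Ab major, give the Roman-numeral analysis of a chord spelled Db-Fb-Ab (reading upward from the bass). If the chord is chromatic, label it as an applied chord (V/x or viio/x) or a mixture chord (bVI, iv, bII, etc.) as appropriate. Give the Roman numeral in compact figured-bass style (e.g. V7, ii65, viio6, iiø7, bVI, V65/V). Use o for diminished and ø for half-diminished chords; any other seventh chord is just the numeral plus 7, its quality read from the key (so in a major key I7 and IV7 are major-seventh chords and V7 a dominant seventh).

iv

Stacked in thirds the chord is Db-Fb-Ab: a minor triad on Db.
Db is the fourth degree of Ab major. This is the minor subdominant, borrowed from the parallel minor.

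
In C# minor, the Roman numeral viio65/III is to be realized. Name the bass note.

The applied chord viio65/III is rooted on D#: D#-F#-A-C.
The figure 65 means first inversion — the third is in the bass.

F#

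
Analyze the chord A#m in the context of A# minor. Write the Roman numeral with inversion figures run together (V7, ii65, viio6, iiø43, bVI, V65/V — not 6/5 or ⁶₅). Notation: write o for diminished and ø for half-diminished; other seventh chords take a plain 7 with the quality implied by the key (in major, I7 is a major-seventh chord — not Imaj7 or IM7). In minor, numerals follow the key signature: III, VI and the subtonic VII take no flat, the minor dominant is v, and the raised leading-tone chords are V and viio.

i

The pitches A#-C#-E# form a minor triad rooted on A#.
In A# minor, A# is the tonic; the diatonic minor triad there is i.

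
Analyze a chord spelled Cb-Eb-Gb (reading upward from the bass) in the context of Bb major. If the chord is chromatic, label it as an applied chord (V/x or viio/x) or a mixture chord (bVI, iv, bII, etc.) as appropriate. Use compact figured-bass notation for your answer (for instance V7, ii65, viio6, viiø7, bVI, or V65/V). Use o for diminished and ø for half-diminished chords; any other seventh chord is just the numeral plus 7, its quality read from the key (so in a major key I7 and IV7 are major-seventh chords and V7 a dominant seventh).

The pitches Cb-Eb-Gb form a major triad rooted on Cb.
Cb is the lowered second degree of Bb major (diatonic 2 would be C). This is the Neapolitan chord — a major triad on the lowered second degree.

bII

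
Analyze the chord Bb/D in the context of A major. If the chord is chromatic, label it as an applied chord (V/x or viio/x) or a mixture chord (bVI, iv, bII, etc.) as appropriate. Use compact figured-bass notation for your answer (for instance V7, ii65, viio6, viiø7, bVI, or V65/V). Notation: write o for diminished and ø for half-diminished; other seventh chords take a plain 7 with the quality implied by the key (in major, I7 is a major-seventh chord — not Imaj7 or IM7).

bII6

The pitches Bb-D-F form a major triad rooted on Bb.
Bb is the lowered second degree of A major (diatonic 2 would be B). This is the Neapolitan sixth — a major triad on the lowered second degree, here in its customary first inversion.
With D in the bass the chord is in first inversion, so the figured bass is 6.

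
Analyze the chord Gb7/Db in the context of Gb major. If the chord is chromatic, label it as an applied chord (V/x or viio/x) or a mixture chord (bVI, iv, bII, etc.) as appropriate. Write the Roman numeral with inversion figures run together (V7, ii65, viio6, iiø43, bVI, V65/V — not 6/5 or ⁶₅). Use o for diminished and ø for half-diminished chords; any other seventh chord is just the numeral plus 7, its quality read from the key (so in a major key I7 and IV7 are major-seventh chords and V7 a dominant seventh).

The pitches Gb-Bb-Db-Fb form a dominant seventh chord rooted on Gb.
Gb is not a diatonic chord root with this quality in Gb major, but it lies a perfect fifth above Cb (IV), so the chord functions as an applied dominant of IV.
With Db in the bass the chord is in second inversion, so the figured bass is 43.

V43/IV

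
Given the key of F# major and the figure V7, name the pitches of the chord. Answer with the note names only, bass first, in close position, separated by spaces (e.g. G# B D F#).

In F# major, scale degree 5 is C#, and the diatonic chord built there is a dominant seventh chord.
That chord is spelled C#-E#-G#-B.

C# E# G# B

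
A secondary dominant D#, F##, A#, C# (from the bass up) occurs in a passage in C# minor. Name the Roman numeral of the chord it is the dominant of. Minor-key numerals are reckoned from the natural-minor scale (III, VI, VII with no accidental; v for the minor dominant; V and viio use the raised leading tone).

V

The chord is a dominant seventh chord on D#.
A dominant resolves down a perfect fifth: D# → G#. In C# minor, G# is scale degree 5, i.e. V.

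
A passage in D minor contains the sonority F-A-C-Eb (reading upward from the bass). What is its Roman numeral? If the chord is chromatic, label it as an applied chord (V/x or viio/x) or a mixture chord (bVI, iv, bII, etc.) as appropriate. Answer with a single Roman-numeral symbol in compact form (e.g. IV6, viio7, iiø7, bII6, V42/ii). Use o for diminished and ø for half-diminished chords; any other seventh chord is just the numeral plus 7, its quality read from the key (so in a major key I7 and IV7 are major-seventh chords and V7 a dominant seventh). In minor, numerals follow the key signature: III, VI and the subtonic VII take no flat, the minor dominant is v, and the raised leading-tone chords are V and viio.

The pitches F-A-C-Eb form a dominant seventh chord rooted on F.
F is not a diatonic chord root with this quality in D minor, but it lies a perfect fifth above Bb (VI), so the chord functions as an applied dominant of VI.

V7/VI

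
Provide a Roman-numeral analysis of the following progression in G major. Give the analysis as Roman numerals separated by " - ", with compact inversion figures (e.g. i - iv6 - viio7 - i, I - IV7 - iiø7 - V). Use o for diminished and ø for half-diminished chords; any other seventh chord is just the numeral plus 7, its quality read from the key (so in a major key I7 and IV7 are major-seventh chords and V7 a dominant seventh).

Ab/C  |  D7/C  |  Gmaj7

Ab/C is non-diatonic — a major triad on the lowered supertonic (Ab): the Neapolitan sixth, bII6 (third, C, in the bass — hence the 6).
D7/C: root D is the dominant; dominant seventh chord there is V42.
Gmaj7: root G is the tonic; major seventh chord there is I7.

bII6 - V42 - I7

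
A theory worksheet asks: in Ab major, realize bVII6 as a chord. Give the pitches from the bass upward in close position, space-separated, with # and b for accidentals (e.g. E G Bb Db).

bVII6 is a major triad on the lowered seventh degree (the subtonic), borrowed from the parallel minor. In Ab major that root is Gb.
So the chord is Gb-Bb-Db.
With the 6 figure the chord is in first inversion; from the bass Bb upward in close position it reads Bb-Db-Gb.

Bb Db Gb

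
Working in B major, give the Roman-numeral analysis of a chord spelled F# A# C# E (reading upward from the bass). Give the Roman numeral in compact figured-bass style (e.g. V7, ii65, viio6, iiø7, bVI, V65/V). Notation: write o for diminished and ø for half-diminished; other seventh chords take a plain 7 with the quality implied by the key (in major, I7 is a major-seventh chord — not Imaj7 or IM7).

V7

The pitches F#-A#-C#-E form a dominant seventh chord rooted on F#.
In B major, F# is the dominant; the diatonic dominant seventh chord there is V7.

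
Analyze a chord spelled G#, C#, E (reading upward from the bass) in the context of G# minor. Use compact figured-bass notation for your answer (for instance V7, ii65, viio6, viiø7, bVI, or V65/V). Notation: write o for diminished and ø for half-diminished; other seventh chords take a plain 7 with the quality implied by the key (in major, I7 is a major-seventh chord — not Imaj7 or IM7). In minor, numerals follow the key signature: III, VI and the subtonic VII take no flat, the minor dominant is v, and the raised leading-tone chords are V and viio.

iv64

The pitches C#-E-G# form a minor triad rooted on C#.
C# is scale degree 4 in G# minor, and a minor triad on that degree is written iv.
With G# in the bass the chord is in second inversion, so the figured bass is 64.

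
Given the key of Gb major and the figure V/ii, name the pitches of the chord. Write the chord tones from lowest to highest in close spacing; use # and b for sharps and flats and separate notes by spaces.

The slash means an applied dominant: we want the dominant of ii. In Gb major, ii is Ab minor, and its dominant is built on Eb.
Building a major triad on Eb gives Eb-G-Bb.

Eb G Bb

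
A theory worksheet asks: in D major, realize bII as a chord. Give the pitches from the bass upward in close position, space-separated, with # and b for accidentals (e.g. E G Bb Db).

Eb G Bb

Scale degree 2 in D major is E; lowering it a half step gives Eb. bII is the Neapolitan chord — a major triad on the lowered second degree.
So the chord is Eb-G-Bb, a major triad.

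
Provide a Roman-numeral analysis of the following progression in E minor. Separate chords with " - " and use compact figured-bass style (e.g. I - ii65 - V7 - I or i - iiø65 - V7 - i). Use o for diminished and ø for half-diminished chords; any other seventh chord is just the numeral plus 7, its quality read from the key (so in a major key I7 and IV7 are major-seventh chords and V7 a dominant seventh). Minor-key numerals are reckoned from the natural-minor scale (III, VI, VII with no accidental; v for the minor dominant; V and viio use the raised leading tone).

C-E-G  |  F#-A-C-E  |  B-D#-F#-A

C-E-G: major triad on C = scale degree 6 → VI.
F#-A-C-E has root F#, degree 2 in E minor, so iiø7.
B-D#-F#-A: root B is the dominant; dominant seventh chord there is V7.

VI - iiø7 - V7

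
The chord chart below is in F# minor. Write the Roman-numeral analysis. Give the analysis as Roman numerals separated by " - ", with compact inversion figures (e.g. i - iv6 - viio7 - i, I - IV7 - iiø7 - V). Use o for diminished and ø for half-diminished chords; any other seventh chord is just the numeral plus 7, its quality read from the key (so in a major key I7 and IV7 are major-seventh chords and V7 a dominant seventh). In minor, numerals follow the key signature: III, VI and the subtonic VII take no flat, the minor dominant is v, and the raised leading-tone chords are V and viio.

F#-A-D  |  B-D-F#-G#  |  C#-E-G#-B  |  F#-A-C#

VI6 - iiø65 - v7 - i

F#-A-D: major triad on D = scale degree 6 → VI6.
B-D-F#-G#: root G# is the supertonic; half-diminished seventh chord there is iiø65.
C#-E-G#-B: minor seventh chord on C# = scale degree 5 → v7.
F#-A-C#: minor triad on F# = scale degree 1 → i.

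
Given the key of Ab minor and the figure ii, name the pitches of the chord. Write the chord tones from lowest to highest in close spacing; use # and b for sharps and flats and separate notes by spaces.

Bb Db F

Scale degree 2 in Ab minor is Bb; here the chord built on it is altered to a minor triad. ii is the minor supertonic, borrowed from the parallel major (the Dorian ii).
So the chord is Bb-Db-F, a minor triad.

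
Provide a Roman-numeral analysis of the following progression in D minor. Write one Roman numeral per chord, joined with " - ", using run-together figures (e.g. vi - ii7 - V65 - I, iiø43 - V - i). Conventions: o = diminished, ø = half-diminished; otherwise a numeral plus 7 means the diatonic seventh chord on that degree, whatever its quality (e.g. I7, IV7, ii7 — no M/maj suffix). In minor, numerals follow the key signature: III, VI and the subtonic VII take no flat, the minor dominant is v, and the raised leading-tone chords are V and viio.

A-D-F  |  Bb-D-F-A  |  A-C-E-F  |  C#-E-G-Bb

i64 - VI7 - III65 - viio7

A-D-F: minor triad on D = scale degree 1 → i64.
Bb-D-F-A: major seventh chord on Bb = scale degree 6 → VI7.
A-C-E-F has root F, degree 3 in D minor, so III65.
C#-E-G-Bb has root C#, degree 7 in D minor, so viio7.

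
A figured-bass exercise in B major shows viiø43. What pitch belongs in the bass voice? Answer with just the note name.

E

viiø in B major has root A#; the chord is A#-C#-E-G#.
The figure 43 means second inversion — the fifth is in the bass.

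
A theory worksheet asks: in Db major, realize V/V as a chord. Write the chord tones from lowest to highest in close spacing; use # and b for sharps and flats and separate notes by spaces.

Eb G Bb

The slash means an applied dominant: we want the dominant of V. In Db major, V is Ab major, and its dominant is built on Eb.
Building a major triad on Eb gives Eb-G-Bb.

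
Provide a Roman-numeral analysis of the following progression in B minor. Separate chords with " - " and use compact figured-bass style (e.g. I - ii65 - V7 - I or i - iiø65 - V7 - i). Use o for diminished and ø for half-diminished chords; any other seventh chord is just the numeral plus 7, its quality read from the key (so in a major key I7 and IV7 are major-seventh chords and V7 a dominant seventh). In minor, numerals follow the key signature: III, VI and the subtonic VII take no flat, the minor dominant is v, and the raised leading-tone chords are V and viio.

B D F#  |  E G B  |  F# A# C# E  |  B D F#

B-D-F#: root B is the tonic; minor triad there is i.
E-G-B: minor triad on E = scale degree 4 → iv.
F#-A#-C#-E: dominant seventh chord on F# = scale degree 5 → V7.
B-D-F#: minor triad on B = scale degree 1 → i.

i - iv - V7 - i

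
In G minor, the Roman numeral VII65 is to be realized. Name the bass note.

VII in G minor has root F; the chord is F-A-C-Eb.
The figure 65 means first inversion — the third is in the bass.

A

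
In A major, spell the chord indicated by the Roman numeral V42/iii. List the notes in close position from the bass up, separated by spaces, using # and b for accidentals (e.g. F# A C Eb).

The slash means an applied dominant: we want the dominant of iii. In A major, iii is C# minor, and its dominant is built on G#.
Building a dominant seventh chord on G# gives G#-B#-D#-F#.
With the 42 figure the chord is in third inversion; from the bass F# upward in close position it reads F#-G#-B#-D#.

F# G# B# D#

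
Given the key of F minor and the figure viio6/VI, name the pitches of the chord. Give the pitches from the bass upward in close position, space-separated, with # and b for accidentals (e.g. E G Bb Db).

Eb Gb C

The slash marks an applied leading-tone chord: viio of VI. In F minor, VI is Db, so the leading tone to it is C, a half step below.
Building a diminished triad on C gives C-Eb-Gb.
The figured bass 6 indicates first inversion, placing the third (Eb) in the bass: Eb-Gb-C.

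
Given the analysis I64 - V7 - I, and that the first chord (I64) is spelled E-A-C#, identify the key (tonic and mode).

A major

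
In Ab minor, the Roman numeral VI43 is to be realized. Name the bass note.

Cb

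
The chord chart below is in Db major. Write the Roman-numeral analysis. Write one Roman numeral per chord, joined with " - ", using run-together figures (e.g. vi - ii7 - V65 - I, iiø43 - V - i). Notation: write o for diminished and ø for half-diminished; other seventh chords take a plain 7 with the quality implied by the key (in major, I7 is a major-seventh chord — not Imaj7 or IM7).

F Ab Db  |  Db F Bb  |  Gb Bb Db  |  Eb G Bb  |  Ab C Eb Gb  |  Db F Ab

I6 - vi6 - IV - V/V - V7 - I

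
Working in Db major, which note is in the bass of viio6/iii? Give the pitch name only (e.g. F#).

The applied chord viio6/iii is rooted on E: E-G-Bb.
The figure 6 means first inversion — the third is in the bass.

G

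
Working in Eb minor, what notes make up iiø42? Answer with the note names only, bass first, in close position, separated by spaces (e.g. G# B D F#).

Eb F Ab Cb

The numeral's case and figure indicate a half-diminished seventh chord. In Eb minor its root, the second degree, is F.
Stacking thirds from F gives F-Ab-Cb-Eb.
The figured bass 42 indicates third inversion, placing the seventh (Eb) in the bass: Eb-F-Ab-Cb.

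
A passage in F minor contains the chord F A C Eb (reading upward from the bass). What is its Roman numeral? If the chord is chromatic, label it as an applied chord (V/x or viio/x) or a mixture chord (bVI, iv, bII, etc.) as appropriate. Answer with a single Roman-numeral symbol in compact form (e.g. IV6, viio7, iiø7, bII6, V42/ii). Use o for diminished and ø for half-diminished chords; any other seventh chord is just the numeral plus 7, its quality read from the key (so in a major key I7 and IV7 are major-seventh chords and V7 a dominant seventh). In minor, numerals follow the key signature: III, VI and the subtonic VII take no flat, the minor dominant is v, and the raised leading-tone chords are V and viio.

V7/iv

The pitches F-A-C-Eb form a dominant seventh chord rooted on F.
F is not a diatonic chord root with this quality in F minor, but it lies a perfect fifth above Bb (iv), so the chord functions as an applied dominant of iv.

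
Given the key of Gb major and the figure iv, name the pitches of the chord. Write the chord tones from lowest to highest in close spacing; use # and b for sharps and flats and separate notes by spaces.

Cb Ebb Gb

Scale degree 4 in Gb major is Cb; here the chord built on it is altered to a minor triad. iv is the minor subdominant, borrowed from the parallel minor.
So the chord is Cb-Ebb-Gb, a minor triad.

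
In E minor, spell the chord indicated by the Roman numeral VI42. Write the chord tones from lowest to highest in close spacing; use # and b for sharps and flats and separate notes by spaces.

B C E G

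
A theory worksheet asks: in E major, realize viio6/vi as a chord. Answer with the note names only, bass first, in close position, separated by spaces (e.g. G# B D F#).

D# F# B#

viio6/vi is a secondary leading-tone chord. The target vi is C# in E major; the applied chord is rooted a semitone below, on B#.
Building a diminished triad on B# gives B#-D#-F#.
The figured bass 6 indicates first inversion, placing the third (D#) in the bass: D#-F#-B#.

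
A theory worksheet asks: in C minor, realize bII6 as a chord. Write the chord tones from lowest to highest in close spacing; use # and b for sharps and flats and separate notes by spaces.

F Ab Db

bII6 is the Neapolitan sixth — a major triad on the lowered second degree, here in its customary first inversion. In C minor that root is Db.
So the chord is Db-F-Ab, a major triad.
With the 6 figure the chord is in first inversion; from the bass F upward in close position it reads F-Ab-Db.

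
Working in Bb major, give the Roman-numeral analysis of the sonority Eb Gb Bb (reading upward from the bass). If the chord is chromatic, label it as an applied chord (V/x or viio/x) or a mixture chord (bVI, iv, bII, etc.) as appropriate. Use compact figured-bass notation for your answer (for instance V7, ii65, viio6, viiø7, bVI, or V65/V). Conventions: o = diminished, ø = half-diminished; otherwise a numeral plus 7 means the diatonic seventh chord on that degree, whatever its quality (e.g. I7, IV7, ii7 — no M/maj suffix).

Stacked in thirds the chord is Eb-Gb-Bb: a minor triad on Eb.
Eb is the fourth degree of Bb major. This is the minor subdominant, borrowed from the parallel minor.

iv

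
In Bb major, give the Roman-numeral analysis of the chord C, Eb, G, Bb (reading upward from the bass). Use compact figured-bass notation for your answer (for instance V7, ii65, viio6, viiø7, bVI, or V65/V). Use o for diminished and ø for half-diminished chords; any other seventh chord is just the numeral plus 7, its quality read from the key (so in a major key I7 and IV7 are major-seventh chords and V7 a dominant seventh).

ii7

The pitches C-Eb-G-Bb form a minor seventh chord rooted on C.
In Bb major, C is the supertonic; the diatonic minor seventh chord there is ii7.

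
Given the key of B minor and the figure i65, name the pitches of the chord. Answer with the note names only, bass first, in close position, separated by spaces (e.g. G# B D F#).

D F# A B

The numeral's case and figure indicate a minor seventh chord. In B minor its root, the first degree, is B.
Stacking thirds from B gives B-D-F#-A.
The figured bass 65 indicates first inversion, placing the third (D) in the bass: D-F#-A-B.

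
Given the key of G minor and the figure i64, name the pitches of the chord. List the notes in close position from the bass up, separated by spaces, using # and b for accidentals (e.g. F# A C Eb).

D G Bb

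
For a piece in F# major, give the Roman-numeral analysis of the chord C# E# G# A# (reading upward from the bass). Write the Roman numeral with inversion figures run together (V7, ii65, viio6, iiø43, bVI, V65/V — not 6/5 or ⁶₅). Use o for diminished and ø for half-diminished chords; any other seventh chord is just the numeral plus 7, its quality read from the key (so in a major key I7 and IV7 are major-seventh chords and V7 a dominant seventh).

iii65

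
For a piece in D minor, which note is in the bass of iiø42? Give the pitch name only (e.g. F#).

D

iiø in D minor has root E; the chord is E-G-Bb-D.
The figure 42 means third inversion — the seventh is in the bass.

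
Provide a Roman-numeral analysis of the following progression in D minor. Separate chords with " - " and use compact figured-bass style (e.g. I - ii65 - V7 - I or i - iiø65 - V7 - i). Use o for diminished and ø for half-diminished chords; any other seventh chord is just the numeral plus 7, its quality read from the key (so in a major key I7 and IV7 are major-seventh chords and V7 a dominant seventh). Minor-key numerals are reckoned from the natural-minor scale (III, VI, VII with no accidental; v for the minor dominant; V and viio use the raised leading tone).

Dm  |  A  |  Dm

i - V - i

Dm has root D, degree 1 in D minor, so i.
A: root A is the dominant; major triad there is V.
Dm: root D is the tonic; minor triad there is i.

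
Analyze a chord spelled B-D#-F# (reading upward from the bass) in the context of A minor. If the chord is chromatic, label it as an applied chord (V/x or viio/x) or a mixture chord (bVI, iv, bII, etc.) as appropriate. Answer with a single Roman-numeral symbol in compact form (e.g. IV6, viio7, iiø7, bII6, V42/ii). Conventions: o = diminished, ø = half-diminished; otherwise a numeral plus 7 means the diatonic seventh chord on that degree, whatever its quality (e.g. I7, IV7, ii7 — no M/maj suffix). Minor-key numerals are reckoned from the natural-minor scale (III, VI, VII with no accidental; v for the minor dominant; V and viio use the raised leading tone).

V/V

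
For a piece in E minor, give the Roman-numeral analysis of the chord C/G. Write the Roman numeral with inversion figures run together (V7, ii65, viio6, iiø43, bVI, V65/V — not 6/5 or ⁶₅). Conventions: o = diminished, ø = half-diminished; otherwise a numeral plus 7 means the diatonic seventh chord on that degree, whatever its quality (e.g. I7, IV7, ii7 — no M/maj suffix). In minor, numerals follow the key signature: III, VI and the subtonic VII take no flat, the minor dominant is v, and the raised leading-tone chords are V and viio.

VI64

Stacked in thirds the chord is C-E-G: a major triad on C.
C is scale degree 6 in E minor, and a major triad on that degree is written VI.
With G in the bass the chord is in second inversion, so the figured bass is 64.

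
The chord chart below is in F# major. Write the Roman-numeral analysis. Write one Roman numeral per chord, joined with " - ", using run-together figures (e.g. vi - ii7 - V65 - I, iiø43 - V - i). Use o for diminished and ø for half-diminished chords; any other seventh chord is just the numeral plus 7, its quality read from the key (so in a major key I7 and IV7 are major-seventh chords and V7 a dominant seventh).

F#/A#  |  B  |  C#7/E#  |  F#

I6 - IV - V65 - I

F#/A#: major triad on F# = scale degree 1 → I6.
B has root B, degree 4 in F# major, so IV.
C#7/E# has root C#, degree 5 in F# major, so V65.
F#: major triad on F# = scale degree 1 → I.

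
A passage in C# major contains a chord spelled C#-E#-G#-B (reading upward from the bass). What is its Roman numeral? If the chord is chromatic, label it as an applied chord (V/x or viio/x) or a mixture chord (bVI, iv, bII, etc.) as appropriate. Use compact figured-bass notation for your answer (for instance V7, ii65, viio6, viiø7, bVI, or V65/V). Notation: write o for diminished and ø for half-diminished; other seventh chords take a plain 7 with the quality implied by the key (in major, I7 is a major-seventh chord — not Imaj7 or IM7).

V7/IV

The pitches C#-E#-G#-B form a dominant seventh chord rooted on C#.
C# is not a diatonic chord root with this quality in C# major, but it lies a perfect fifth above F# (IV), so the chord functions as an applied dominant of IV.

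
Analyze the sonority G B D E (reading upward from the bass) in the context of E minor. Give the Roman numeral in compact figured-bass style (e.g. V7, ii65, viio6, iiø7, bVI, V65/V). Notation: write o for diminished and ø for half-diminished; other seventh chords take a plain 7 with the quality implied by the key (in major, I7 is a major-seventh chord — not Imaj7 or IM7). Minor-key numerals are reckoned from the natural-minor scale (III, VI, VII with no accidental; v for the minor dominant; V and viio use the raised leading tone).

i65

Stacked in thirds the chord is E-G-B-D: a minor seventh chord on E.
In E minor, E is the tonic; the diatonic minor seventh chord there is i7.
With G in the bass the chord is in first inversion, so the figured bass is 65.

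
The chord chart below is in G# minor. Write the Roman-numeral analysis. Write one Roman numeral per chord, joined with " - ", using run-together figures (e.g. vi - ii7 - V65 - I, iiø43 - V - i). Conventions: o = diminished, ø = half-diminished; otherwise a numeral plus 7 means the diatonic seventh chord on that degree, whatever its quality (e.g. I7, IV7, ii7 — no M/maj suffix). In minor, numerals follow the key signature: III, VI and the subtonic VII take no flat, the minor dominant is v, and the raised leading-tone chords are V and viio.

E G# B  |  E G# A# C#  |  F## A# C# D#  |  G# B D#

VI - iiø43 - V65 - i

E-G#-B has root E, degree 6 in G# minor, so VI.
E-G#-A#-C#: root A# is the supertonic; half-diminished seventh chord there is iiø43.
F##-A#-C#-D# has root D#, degree 5 in G# minor, so V65.
G#-B-D#: minor triad on G# = scale degree 1 → i.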